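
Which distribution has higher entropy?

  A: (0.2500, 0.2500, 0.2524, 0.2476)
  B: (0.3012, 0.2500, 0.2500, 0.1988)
A

Both distributions are close to uniform, making this a harder comparison.

H(A) = 2.0000 bits
H(B) = 1.9848 bits

The distribution closer to uniform has higher entropy.
Answer: A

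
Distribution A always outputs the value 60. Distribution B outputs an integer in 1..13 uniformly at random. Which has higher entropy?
B

A is deterministic, so H(A) = 0. B is uniform over 13 outcomes, so H(B) = log₂(13) = 3.700 bits. Any distribution with genuine randomness has higher entropy than a deterministic one.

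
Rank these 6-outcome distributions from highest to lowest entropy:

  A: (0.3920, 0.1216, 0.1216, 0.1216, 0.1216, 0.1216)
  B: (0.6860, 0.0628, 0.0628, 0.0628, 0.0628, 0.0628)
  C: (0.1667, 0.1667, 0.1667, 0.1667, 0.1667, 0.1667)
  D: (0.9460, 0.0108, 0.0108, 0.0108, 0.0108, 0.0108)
C > A > B > D

Key insight: Entropy is maximized by uniform distributions and minimized by concentrated distributions.

Entropies:
  H(A) = 2.3778 bits
  H(B) = 1.6268 bits
  H(C) = 2.5850 bits
  H(D) = 0.4285 bits

Ranking: C > A > B > D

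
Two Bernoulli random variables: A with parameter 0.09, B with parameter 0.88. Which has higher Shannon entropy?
B

For binary distributions, entropy is maximized at p=0.5 and decreases as p moves toward 0 or 1.

H(A) = H(0.09) = 0.4365 bits
H(B) = H(0.88) = 0.5294 bits

Distribution B (p=0.88) is closer to uniform (p=0.5), so it has higher entropy.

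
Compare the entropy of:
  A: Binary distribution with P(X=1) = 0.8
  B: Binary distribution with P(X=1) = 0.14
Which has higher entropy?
A

For binary distributions, entropy is maximized at p=0.5 and decreases as p moves toward 0 or 1.

H(A) = H(0.8) = 0.7219 bits
H(B) = H(0.14) = 0.5842 bits

Distribution A (p=0.8) is closer to uniform (p=0.5), so it has higher entropy.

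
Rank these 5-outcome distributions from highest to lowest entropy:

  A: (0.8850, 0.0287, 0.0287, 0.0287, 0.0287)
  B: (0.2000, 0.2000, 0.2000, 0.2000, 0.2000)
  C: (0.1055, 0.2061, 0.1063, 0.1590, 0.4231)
B > C > A

Key insight: Entropy is maximized by uniform distributions and minimized by concentrated distributions.

- Uniform distributions have maximum entropy log₂(5) = 2.3219 bits
- The more "peaked" or concentrated a distribution, the lower its entropy

Entropies:
  H(A) = 0.7448 bits
  H(B) = 2.3219 bits
  H(C) = 2.1025 bits

Ranking: B > C > A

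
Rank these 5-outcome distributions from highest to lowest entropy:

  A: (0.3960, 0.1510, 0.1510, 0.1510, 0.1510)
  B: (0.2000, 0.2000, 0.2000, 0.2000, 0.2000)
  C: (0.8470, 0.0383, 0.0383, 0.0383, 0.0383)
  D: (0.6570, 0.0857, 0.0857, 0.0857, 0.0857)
B > A > D > C

Key insight: Entropy is maximized by uniform distributions and minimized by concentrated distributions.

Entropies:
  H(A) = 2.1766 bits
  H(B) = 2.3219 bits
  H(C) = 0.9233 bits
  H(D) = 1.6137 bits

Ranking: B > A > D > C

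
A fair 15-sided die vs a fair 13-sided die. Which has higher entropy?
15-sided die

Both are uniform distributions; for uniform over n outcomes, H = log₂(n). H(15-sided) = log₂(15) = 3.907 bits and H(13-sided) = log₂(13) = 3.700 bits. More outcomes in a uniform distribution means higher entropy.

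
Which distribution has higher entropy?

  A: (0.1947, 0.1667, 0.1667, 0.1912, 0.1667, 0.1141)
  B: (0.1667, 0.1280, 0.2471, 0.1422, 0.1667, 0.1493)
A

Both distributions are close to uniform, making this a harder comparison.

H(A) = 2.5658 bits
H(B) = 2.5495 bits

The distribution closer to uniform has higher entropy.
Answer: A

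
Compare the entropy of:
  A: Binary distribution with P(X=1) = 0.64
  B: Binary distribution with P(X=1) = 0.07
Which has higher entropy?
A

For binary distributions, entropy is maximized at p=0.5 and decreases as p moves toward 0 or 1.

H(A) = H(0.64) = 0.9427 bits
H(B) = H(0.07) = 0.3659 bits

Distribution A (p=0.64) is closer to uniform (p=0.5), so it has higher entropy.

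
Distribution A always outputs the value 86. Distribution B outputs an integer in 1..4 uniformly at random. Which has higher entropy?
B

A is deterministic, so H(A) = 0. B is uniform over 4 outcomes, so H(B) = log₂(4) = 2.000 bits. Any distribution with genuine randomness has higher entropy than a deterministic one.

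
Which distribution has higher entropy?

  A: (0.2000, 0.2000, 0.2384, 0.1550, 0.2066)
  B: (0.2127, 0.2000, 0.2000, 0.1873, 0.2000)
B

Both distributions are close to uniform, making this a harder comparison.

H(A) = 2.3088 bits
H(B) = 2.3208 bits

The distribution closer to uniform has higher entropy.
Answer: B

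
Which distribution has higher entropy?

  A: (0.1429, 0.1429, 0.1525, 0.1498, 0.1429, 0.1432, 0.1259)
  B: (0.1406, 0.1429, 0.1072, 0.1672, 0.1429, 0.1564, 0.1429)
A

Both distributions are close to uniform, making this a harder comparison.

H(A) = 2.8051 bits
H(B) = 2.7966 bits

The distribution closer to uniform has higher entropy.
Answer: A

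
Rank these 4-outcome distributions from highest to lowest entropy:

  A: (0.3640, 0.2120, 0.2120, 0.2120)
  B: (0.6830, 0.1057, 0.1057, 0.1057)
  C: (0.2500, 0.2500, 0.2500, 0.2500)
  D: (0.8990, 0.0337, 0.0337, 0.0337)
C > A > B > D

Key insight: Entropy is maximized by uniform distributions and minimized by concentrated distributions.

Entropies:
  H(A) = 1.9540 bits
  H(B) = 1.4035 bits
  H(C) = 2.0000 bits
  H(D) = 0.6322 bits

Ranking: C > A > B > D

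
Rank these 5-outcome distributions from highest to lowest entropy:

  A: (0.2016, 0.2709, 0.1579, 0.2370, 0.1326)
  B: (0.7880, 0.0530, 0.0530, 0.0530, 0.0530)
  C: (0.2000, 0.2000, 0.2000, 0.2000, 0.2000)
C > A > B

Key insight: Entropy is maximized by uniform distributions and minimized by concentrated distributions.

- Uniform distributions have maximum entropy log₂(5) = 2.3219 bits
- The more "peaked" or concentrated a distribution, the lower its entropy

Entropies:
  H(A) = 2.2754 bits
  H(B) = 1.1693 bits
  H(C) = 2.3219 bits

Ranking: C > A > B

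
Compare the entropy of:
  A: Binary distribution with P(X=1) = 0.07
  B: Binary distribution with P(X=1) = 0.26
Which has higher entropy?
B

For binary distributions, entropy is maximized at p=0.5 and decreases as p moves toward 0 or 1.

H(A) = H(0.07) = 0.3659 bits
H(B) = H(0.26) = 0.8267 bits

Distribution B (p=0.26) is closer to uniform (p=0.5), so it has higher entropy.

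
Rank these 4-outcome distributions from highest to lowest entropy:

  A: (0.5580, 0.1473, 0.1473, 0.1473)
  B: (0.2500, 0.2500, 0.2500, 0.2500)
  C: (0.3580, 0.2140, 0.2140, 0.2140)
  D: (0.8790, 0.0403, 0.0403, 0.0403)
B > C > A > D

Key insight: Entropy is maximized by uniform distributions and minimized by concentrated distributions.

Entropies:
  H(A) = 1.6908 bits
  H(B) = 2.0000 bits
  H(C) = 1.9586 bits
  H(D) = 0.7240 bits

Ranking: B > C > A > D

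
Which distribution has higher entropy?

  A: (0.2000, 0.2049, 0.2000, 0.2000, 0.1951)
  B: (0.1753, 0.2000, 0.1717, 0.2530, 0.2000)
A

Both distributions are close to uniform, making this a harder comparison.

H(A) = 2.3218 bits
H(B) = 2.3073 bits

The distribution closer to uniform has higher entropy.
Answer: A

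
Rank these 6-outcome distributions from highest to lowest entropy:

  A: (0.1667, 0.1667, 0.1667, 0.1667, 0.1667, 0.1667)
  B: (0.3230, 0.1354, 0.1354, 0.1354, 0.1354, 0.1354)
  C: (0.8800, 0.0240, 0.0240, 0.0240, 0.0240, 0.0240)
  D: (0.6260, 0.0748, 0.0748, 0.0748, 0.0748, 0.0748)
A > B > D > C

Key insight: Entropy is maximized by uniform distributions and minimized by concentrated distributions.

Entropies:
  H(A) = 2.5850 bits
  H(B) = 2.4796 bits
  H(C) = 0.8080 bits
  H(D) = 1.8221 bits

Ranking: A > B > D > C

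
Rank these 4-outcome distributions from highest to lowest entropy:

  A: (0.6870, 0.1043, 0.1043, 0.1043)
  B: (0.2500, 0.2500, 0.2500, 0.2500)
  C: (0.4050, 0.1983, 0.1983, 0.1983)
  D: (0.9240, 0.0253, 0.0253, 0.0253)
B > C > A > D

Key insight: Entropy is maximized by uniform distributions and minimized by concentrated distributions.

Entropies:
  H(A) = 1.3927 bits
  H(B) = 2.0000 bits
  H(C) = 1.9169 bits
  H(D) = 0.5084 bits

Ranking: B > C > A > D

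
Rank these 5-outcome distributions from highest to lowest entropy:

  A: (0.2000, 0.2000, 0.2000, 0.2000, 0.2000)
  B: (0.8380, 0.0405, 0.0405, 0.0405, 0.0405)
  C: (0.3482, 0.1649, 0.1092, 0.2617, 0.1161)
A > C > B

Key insight: Entropy is maximized by uniform distributions and minimized by concentrated distributions.

- Uniform distributions have maximum entropy log₂(5) = 2.3219 bits
- The more "peaked" or concentrated a distribution, the lower its entropy

Entropies:
  H(A) = 2.3219 bits
  H(B) = 0.9631 bits
  H(C) = 2.1744 bits

Ranking: A > C > B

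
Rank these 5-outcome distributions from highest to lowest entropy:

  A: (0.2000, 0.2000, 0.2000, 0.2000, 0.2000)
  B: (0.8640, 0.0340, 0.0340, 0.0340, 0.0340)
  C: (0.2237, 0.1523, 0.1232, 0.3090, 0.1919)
A > C > B

Key insight: Entropy is maximized by uniform distributions and minimized by concentrated distributions.

- Uniform distributions have maximum entropy log₂(5) = 2.3219 bits
- The more "peaked" or concentrated a distribution, the lower its entropy

Entropies:
  H(A) = 2.3219 bits
  H(B) = 0.8457 bits
  H(C) = 2.2494 bits

Ranking: A > C > B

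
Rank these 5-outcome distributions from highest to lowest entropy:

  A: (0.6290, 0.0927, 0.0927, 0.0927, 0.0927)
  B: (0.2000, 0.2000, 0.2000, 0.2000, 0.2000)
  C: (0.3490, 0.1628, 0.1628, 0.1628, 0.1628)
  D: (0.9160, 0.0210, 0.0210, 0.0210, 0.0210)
B > C > A > D

Key insight: Entropy is maximized by uniform distributions and minimized by concentrated distributions.

Entropies:
  H(A) = 1.6934 bits
  H(B) = 2.3219 bits
  H(C) = 2.2352 bits
  H(D) = 0.5841 bits

Ranking: B > C > A > D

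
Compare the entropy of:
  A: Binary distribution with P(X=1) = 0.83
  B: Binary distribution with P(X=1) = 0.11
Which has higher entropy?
A

For binary distributions, entropy is maximized at p=0.5 and decreases as p moves toward 0 or 1.

H(A) = H(0.83) = 0.6577 bits
H(B) = H(0.11) = 0.4999 bits

Distribution A (p=0.83) is closer to uniform (p=0.5), so it has higher entropy.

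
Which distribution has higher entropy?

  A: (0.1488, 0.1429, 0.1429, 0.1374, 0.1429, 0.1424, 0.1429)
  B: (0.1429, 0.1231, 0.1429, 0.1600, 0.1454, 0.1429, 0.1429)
A

Both distributions are close to uniform, making this a harder comparison.

H(A) = 2.8070 bits
H(B) = 2.8038 bits

The distribution closer to uniform has higher entropy.
Answer: A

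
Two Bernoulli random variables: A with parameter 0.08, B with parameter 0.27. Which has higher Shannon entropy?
B

For binary distributions, entropy is maximized at p=0.5 and decreases as p moves toward 0 or 1.

H(A) = H(0.08) = 0.4022 bits
H(B) = H(0.27) = 0.8415 bits

Distribution B (p=0.27) is closer to uniform (p=0.5), so it has higher entropy.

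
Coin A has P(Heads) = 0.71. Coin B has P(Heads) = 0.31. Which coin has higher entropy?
B

For binary distributions, entropy is maximized at p=0.5 and decreases as p moves toward 0 or 1.

H(A) = H(0.71) = 0.8687 bits
H(B) = H(0.31) = 0.8932 bits

Distribution B (p=0.31) is closer to uniform (p=0.5), so it has higher entropy.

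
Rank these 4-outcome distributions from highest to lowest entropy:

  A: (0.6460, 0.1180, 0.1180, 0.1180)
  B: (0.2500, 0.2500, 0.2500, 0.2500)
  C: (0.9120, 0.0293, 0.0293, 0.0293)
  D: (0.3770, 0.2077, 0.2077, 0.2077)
B > D > A > C

Key insight: Entropy is maximized by uniform distributions and minimized by concentrated distributions.

Entropies:
  H(A) = 1.4987 bits
  H(B) = 2.0000 bits
  H(C) = 0.5692 bits
  H(D) = 1.9433 bits

Ranking: B > D > A > C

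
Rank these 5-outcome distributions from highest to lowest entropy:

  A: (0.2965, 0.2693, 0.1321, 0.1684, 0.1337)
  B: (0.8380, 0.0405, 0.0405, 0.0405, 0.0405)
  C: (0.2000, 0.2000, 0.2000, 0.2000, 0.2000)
C > A > B

Key insight: Entropy is maximized by uniform distributions and minimized by concentrated distributions.

- Uniform distributions have maximum entropy log₂(5) = 2.3219 bits
- The more "peaked" or concentrated a distribution, the lower its entropy

Entropies:
  H(A) = 2.2365 bits
  H(B) = 0.9631 bits
  H(C) = 2.3219 bits

Ranking: C > A > B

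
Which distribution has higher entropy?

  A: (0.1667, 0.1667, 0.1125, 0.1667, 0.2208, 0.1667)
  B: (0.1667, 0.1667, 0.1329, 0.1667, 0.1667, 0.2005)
B

Both distributions are close to uniform, making this a harder comparison.

H(A) = 2.5591 bits
H(B) = 2.5750 bits

The distribution closer to uniform has higher entropy.
Answer: B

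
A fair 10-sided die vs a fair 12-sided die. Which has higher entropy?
12-sided die

Both are uniform distributions; for uniform over n outcomes, H = log₂(n). H(10-sided) = log₂(10) = 3.322 bits and H(12-sided) = log₂(12) = 3.585 bits. More outcomes in a uniform distribution means higher entropy.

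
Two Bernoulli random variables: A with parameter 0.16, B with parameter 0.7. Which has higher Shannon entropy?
B

For binary distributions, entropy is maximized at p=0.5 and decreases as p moves toward 0 or 1.

H(A) = H(0.16) = 0.6343 bits
H(B) = H(0.7) = 0.8813 bits

Distribution B (p=0.7) is closer to uniform (p=0.5), so it has higher entropy.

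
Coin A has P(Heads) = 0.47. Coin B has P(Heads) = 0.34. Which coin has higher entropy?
A

For binary distributions, entropy is maximized at p=0.5 and decreases as p moves toward 0 or 1.

H(A) = H(0.47) = 0.9974 bits
H(B) = H(0.34) = 0.9248 bits

Distribution A (p=0.47) is closer to uniform (p=0.5), so it has higher entropy.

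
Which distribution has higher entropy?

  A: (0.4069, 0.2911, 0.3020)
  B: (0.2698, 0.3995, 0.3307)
A

Both distributions are close to uniform, making this a harder comparison.

H(A) = 1.5678 bits
H(B) = 1.5667 bits

The distribution closer to uniform has higher entropy.
Answer: A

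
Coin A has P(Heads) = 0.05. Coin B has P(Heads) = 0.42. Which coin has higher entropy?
B

For binary distributions, entropy is maximized at p=0.5 and decreases as p moves toward 0 or 1.

H(A) = H(0.05) = 0.2864 bits
H(B) = H(0.42) = 0.9815 bits

Distribution B (p=0.42) is closer to uniform (p=0.5), so it has higher entropy.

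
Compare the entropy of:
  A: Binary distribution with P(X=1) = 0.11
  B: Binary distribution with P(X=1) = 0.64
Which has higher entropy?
B

For binary distributions, entropy is maximized at p=0.5 and decreases as p moves toward 0 or 1.

H(A) = H(0.11) = 0.4999 bits
H(B) = H(0.64) = 0.9427 bits

Distribution B (p=0.64) is closer to uniform (p=0.5), so it has higher entropy.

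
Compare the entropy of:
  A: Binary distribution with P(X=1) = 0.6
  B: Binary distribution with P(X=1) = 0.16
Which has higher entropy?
A

For binary distributions, entropy is maximized at p=0.5 and decreases as p moves toward 0 or 1.

H(A) = H(0.6) = 0.9710 bits
H(B) = H(0.16) = 0.6343 bits

Distribution A (p=0.6) is closer to uniform (p=0.5), so it has higher entropy.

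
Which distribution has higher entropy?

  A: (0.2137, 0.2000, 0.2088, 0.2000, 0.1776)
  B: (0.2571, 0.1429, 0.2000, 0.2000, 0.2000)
A

Both distributions are close to uniform, making this a harder comparison.

H(A) = 2.3191 bits
H(B) = 2.2981 bits

The distribution closer to uniform has higher entropy.
Answer: A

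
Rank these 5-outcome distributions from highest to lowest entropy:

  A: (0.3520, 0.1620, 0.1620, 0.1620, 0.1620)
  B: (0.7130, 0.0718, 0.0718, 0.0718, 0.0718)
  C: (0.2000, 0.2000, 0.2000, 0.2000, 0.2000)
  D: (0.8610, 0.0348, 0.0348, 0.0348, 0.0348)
C > A > B > D

Key insight: Entropy is maximized by uniform distributions and minimized by concentrated distributions.

Entropies:
  H(A) = 2.2318 bits
  H(B) = 1.4388 bits
  H(C) = 2.3219 bits
  H(D) = 0.8596 bits

Ranking: C > A > B > D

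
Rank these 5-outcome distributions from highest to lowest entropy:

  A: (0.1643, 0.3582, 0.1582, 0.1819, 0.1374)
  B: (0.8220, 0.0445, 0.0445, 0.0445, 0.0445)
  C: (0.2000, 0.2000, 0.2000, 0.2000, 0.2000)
C > A > B

Key insight: Entropy is maximized by uniform distributions and minimized by concentrated distributions.

- Uniform distributions have maximum entropy log₂(5) = 2.3219 bits
- The more "peaked" or concentrated a distribution, the lower its entropy

Entropies:
  H(A) = 2.2202 bits
  H(B) = 1.0317 bits
  H(C) = 2.3219 bits

Ranking: C > A > B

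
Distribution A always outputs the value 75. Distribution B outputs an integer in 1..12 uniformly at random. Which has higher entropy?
B

A is deterministic, so H(A) = 0. B is uniform over 12 outcomes, so H(B) = log₂(12) = 3.585 bits. Any distribution with genuine randomness has higher entropy than a deterministic one.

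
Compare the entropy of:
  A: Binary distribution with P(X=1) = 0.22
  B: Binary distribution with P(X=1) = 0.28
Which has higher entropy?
B

For binary distributions, entropy is maximized at p=0.5 and decreases as p moves toward 0 or 1.

H(A) = H(0.22) = 0.7602 bits
H(B) = H(0.28) = 0.8555 bits

Distribution B (p=0.28) is closer to uniform (p=0.5), so it has higher entropy.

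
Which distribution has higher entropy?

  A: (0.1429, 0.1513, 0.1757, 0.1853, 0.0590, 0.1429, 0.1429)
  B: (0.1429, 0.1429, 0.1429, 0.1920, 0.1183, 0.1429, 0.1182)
B

Both distributions are close to uniform, making this a harder comparison.

H(A) = 2.7479 bits
H(B) = 2.7899 bits

The distribution closer to uniform has higher entropy.
Answer: B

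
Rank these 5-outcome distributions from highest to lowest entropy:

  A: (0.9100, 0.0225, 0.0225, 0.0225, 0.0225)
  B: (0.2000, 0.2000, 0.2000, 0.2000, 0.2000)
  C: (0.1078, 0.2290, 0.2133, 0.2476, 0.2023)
B > C > A

Key insight: Entropy is maximized by uniform distributions and minimized by concentrated distributions.

- Uniform distributions have maximum entropy log₂(5) = 2.3219 bits
- The more "peaked" or concentrated a distribution, the lower its entropy

Entropies:
  H(A) = 0.6165 bits
  H(B) = 2.3219 bits
  H(C) = 2.2739 bits

Ranking: B > C > A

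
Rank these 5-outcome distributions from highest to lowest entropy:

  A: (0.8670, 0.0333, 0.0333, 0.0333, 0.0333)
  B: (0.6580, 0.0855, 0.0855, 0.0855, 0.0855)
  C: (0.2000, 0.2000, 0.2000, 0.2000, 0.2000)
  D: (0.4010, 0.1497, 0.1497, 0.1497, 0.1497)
C > D > B > A

Key insight: Entropy is maximized by uniform distributions and minimized by concentrated distributions.

Entropies:
  H(A) = 0.8316 bits
  H(B) = 1.6107 bits
  H(C) = 2.3219 bits
  H(D) = 2.1695 bits

Ranking: C > D > B > A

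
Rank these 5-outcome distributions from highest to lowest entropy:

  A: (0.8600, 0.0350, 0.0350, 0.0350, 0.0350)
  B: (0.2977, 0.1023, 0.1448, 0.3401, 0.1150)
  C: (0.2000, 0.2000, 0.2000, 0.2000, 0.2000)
C > B > A

Key insight: Entropy is maximized by uniform distributions and minimized by concentrated distributions.

- Uniform distributions have maximum entropy log₂(5) = 2.3219 bits
- The more "peaked" or concentrated a distribution, the lower its entropy

Entropies:
  H(A) = 0.8642 bits
  H(B) = 2.1486 bits
  H(C) = 2.3219 bits

Ranking: C > B > A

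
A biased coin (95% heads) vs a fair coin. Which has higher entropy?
Fair coin

The fair coin is uniform (p=0.5), maximizing binary entropy at 1 bit. The biased coin has H(0.95) ≈ 0.286 bits — its outcome is more predictable, so its entropy is lower.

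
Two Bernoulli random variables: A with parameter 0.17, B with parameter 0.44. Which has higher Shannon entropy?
B

For binary distributions, entropy is maximized at p=0.5 and decreases as p moves toward 0 or 1.

H(A) = H(0.17) = 0.6577 bits
H(B) = H(0.44) = 0.9896 bits

Distribution B (p=0.44) is closer to uniform (p=0.5), so it has higher entropy.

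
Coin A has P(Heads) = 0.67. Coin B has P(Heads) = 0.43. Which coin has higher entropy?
B

For binary distributions, entropy is maximized at p=0.5 and decreases as p moves toward 0 or 1.

H(A) = H(0.67) = 0.9149 bits
H(B) = H(0.43) = 0.9858 bits

Distribution B (p=0.43) is closer to uniform (p=0.5), so it has higher entropy.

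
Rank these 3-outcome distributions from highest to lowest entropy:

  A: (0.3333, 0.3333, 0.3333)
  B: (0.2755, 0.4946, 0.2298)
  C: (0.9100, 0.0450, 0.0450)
A > B > C

Key insight: Entropy is maximized by uniform distributions and minimized by concentrated distributions.

- Uniform distributions have maximum entropy log₂(3) = 1.5850 bits
- The more "peaked" or concentrated a distribution, the lower its entropy

Entropies:
  H(A) = 1.5850 bits
  H(B) = 1.5023 bits
  H(C) = 0.5265 bits

Ranking: A > B > C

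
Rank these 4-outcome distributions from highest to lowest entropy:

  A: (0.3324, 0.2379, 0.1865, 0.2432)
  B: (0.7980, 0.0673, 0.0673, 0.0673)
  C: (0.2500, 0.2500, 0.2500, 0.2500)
C > A > B

Key insight: Entropy is maximized by uniform distributions and minimized by concentrated distributions.

- Uniform distributions have maximum entropy log₂(4) = 2.0000 bits
- The more "peaked" or concentrated a distribution, the lower its entropy

Entropies:
  H(A) = 1.9689 bits
  H(B) = 1.0461 bits
  H(C) = 2.0000 bits

Ranking: C > A > B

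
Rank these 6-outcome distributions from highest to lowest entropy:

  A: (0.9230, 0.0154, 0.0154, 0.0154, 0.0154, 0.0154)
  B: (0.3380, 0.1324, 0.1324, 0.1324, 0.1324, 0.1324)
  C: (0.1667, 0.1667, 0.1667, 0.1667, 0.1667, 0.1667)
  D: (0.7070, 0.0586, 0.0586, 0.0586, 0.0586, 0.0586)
C > B > D > A

Key insight: Entropy is maximized by uniform distributions and minimized by concentrated distributions.

Entropies:
  H(A) = 0.5703 bits
  H(B) = 2.4600 bits
  H(C) = 2.5850 bits
  H(D) = 1.5529 bits

Ranking: C > B > D > A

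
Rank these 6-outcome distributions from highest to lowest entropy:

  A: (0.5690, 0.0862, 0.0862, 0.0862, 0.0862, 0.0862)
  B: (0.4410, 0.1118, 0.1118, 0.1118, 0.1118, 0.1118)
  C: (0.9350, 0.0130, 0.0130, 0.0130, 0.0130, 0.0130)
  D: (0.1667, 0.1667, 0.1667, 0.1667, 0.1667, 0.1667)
D > B > A > C

Key insight: Entropy is maximized by uniform distributions and minimized by concentrated distributions.

Entropies:
  H(A) = 1.9870 bits
  H(B) = 2.2879 bits
  H(C) = 0.4979 bits
  H(D) = 2.5850 bits

Ranking: D > B > A > C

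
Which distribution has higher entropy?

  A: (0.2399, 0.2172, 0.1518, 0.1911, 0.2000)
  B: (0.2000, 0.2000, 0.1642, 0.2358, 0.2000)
B

Both distributions are close to uniform, making this a harder comparison.

H(A) = 2.3060 bits
H(B) = 2.3126 bits

The distribution closer to uniform has higher entropy.
Answer: B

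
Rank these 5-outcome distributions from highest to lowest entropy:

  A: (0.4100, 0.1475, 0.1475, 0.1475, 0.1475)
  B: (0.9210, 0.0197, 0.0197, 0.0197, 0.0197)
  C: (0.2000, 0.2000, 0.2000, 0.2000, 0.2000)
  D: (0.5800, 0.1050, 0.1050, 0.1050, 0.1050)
C > A > D > B

Key insight: Entropy is maximized by uniform distributions and minimized by concentrated distributions.

Entropies:
  H(A) = 2.1565 bits
  H(B) = 0.5566 bits
  H(C) = 2.3219 bits
  H(D) = 1.8215 bits

Ranking: C > A > D > B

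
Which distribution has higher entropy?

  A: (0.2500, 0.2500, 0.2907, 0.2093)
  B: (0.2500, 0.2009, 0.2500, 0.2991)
A

Both distributions are close to uniform, making this a harder comparison.

H(A) = 1.9904 bits
H(B) = 1.9860 bits

The distribution closer to uniform has higher entropy.
Answer: A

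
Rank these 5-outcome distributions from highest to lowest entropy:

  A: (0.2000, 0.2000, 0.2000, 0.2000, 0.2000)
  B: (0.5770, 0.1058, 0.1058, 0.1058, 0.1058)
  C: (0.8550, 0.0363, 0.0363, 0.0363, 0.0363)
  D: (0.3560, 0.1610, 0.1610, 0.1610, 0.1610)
A > D > B > C

Key insight: Entropy is maximized by uniform distributions and minimized by concentrated distributions.

Entropies:
  H(A) = 2.3219 bits
  H(B) = 1.8288 bits
  H(C) = 0.8872 bits
  H(D) = 2.2273 bits

Ranking: A > D > B > C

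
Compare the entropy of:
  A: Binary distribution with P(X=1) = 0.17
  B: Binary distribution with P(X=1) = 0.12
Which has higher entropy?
A

For binary distributions, entropy is maximized at p=0.5 and decreases as p moves toward 0 or 1.

H(A) = H(0.17) = 0.6577 bits
H(B) = H(0.12) = 0.5294 bits

Distribution A (p=0.17) is closer to uniform (p=0.5), so it has higher entropy.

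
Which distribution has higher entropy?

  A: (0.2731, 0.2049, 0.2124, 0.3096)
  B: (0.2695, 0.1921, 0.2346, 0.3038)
B

Both distributions are close to uniform, making this a harder comparison.

H(A) = 1.9784 bits
H(B) = 1.9799 bits

The distribution closer to uniform has higher entropy.
Answer: B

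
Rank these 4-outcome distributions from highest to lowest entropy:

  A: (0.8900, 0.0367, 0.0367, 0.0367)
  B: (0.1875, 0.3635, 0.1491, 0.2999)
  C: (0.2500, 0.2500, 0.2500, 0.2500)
C > B > A

Key insight: Entropy is maximized by uniform distributions and minimized by concentrated distributions.

- Uniform distributions have maximum entropy log₂(4) = 2.0000 bits
- The more "peaked" or concentrated a distribution, the lower its entropy

Entropies:
  H(A) = 0.6743 bits
  H(B) = 1.9140 bits
  H(C) = 2.0000 bits

Ranking: C > B > A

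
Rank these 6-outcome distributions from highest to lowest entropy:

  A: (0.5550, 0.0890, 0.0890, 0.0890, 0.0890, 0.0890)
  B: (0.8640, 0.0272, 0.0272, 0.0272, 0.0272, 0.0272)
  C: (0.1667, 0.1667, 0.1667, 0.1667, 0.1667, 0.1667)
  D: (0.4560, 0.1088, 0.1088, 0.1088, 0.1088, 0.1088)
C > D > A > B

Key insight: Entropy is maximized by uniform distributions and minimized by concentrated distributions.

Entropies:
  H(A) = 2.0245 bits
  H(B) = 0.8894 bits
  H(C) = 2.5850 bits
  H(D) = 2.2575 bits

Ranking: C > D > A > B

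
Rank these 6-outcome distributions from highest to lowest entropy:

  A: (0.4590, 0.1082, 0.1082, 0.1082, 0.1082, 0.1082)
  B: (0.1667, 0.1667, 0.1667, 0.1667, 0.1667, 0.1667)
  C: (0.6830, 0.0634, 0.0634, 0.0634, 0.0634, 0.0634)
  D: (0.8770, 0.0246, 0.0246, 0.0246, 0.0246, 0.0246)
B > A > C > D

Key insight: Entropy is maximized by uniform distributions and minimized by concentrated distributions.

Entropies:
  H(A) = 2.2513 bits
  H(B) = 2.5850 bits
  H(C) = 1.6371 bits
  H(D) = 0.8235 bits

Ranking: B > A > C > D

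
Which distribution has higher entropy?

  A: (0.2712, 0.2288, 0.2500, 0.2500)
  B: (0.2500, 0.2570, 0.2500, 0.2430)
B

Both distributions are close to uniform, making this a harder comparison.

H(A) = 1.9974 bits
H(B) = 1.9997 bits

The distribution closer to uniform has higher entropy.
Answer: B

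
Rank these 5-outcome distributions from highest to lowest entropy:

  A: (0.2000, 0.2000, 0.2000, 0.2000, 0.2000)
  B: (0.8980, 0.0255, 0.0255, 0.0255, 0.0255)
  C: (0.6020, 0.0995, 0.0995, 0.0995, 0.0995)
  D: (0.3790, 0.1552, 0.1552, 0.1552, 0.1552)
A > D > C > B

Key insight: Entropy is maximized by uniform distributions and minimized by concentrated distributions.

Entropies:
  H(A) = 2.3219 bits
  H(B) = 0.6793 bits
  H(C) = 1.7658 bits
  H(D) = 2.1993 bits

Ranking: A > D > C > B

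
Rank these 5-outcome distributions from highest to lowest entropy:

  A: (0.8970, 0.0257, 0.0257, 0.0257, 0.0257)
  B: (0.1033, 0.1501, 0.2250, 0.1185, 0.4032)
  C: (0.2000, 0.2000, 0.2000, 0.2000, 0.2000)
C > B > A

Key insight: Entropy is maximized by uniform distributions and minimized by concentrated distributions.

- Uniform distributions have maximum entropy log₂(5) = 2.3219 bits
- The more "peaked" or concentrated a distribution, the lower its entropy

Entropies:
  H(A) = 0.6844 bits
  H(B) = 2.1261 bits
  H(C) = 2.3219 bits

Ranking: C > B > A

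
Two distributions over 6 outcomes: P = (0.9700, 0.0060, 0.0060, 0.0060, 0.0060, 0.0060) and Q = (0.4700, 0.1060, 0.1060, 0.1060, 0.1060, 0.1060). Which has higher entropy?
Q

P is highly concentrated on one outcome (97%), making it nearly deterministic. Q spreads its mass more evenly (max 47%). The more spread-out distribution has higher entropy: H(P) ≈ 0.264 bits, H(Q) ≈ 2.228 bits.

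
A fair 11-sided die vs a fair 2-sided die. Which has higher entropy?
11-sided die

Both are uniform distributions; for uniform over n outcomes, H = log₂(n). H(11-sided) = log₂(11) = 3.459 bits and H(2-sided) = log₂(2) = 1.000 bits. More outcomes in a uniform distribution means higher entropy.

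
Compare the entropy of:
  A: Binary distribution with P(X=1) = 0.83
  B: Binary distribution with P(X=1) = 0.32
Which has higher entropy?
B

For binary distributions, entropy is maximized at p=0.5 and decreases as p moves toward 0 or 1.

H(A) = H(0.83) = 0.6577 bits
H(B) = H(0.32) = 0.9044 bits

Distribution B (p=0.32) is closer to uniform (p=0.5), so it has higher entropy.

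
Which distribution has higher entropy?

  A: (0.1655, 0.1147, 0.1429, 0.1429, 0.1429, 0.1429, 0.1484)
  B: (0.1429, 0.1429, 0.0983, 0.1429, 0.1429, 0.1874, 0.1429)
A

Both distributions are close to uniform, making this a harder comparison.

H(A) = 2.8005 bits
H(B) = 2.7870 bits

The distribution closer to uniform has higher entropy.
Answer: A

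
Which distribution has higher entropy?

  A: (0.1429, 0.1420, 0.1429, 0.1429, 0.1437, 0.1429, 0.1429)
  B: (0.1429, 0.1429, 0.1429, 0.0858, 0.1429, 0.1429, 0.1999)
A

Both distributions are close to uniform, making this a harder comparison.

H(A) = 2.8073 bits
H(B) = 2.7736 bits

The distribution closer to uniform has higher entropy.
Answer: A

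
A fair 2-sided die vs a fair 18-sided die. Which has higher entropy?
18-sided die

Both are uniform distributions; for uniform over n outcomes, H = log₂(n). H(2-sided) = log₂(2) = 1.000 bits and H(18-sided) = log₂(18) = 4.170 bits. More outcomes in a uniform distribution means higher entropy.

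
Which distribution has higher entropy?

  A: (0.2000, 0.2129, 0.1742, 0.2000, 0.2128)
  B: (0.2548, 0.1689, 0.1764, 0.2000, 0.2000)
A

Both distributions are close to uniform, making this a harder comparison.

H(A) = 2.3183 bits
H(B) = 2.3062 bits

The distribution closer to uniform has higher entropy.
Answer: A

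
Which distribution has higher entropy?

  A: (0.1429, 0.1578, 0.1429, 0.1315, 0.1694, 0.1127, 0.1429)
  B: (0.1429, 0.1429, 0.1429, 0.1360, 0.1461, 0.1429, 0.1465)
B

Both distributions are close to uniform, making this a harder comparison.

H(A) = 2.7973 bits
H(B) = 2.8070 bits

The distribution closer to uniform has higher entropy.
Answer: B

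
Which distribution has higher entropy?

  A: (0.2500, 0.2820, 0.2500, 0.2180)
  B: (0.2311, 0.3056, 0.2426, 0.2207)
A

Both distributions are close to uniform, making this a harder comparison.

H(A) = 1.9941 bits
H(B) = 1.9879 bits

The distribution closer to uniform has higher entropy.
Answer: A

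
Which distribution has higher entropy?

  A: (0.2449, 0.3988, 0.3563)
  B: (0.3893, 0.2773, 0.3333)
B

Both distributions are close to uniform, making this a harder comparison.

H(A) = 1.5565 bits
H(B) = 1.5713 bits

The distribution closer to uniform has higher entropy.
Answer: B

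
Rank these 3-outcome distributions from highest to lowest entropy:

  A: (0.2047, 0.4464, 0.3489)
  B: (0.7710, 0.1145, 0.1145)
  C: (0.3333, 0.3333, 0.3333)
C > A > B

Key insight: Entropy is maximized by uniform distributions and minimized by concentrated distributions.

- Uniform distributions have maximum entropy log₂(3) = 1.5850 bits
- The more "peaked" or concentrated a distribution, the lower its entropy

Entropies:
  H(A) = 1.5179 bits
  H(B) = 1.0053 bits
  H(C) = 1.5850 bits

Ranking: C > A > B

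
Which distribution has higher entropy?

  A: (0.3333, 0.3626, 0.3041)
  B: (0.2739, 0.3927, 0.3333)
A

Both distributions are close to uniform, making this a harder comparison.

H(A) = 1.5813 bits
H(B) = 1.5696 bits

The distribution closer to uniform has higher entropy.
Answer: A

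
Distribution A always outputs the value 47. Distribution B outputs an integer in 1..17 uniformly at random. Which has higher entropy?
B

A is deterministic, so H(A) = 0. B is uniform over 17 outcomes, so H(B) = log₂(17) = 4.087 bits. Any distribution with genuine randomness has higher entropy than a deterministic one.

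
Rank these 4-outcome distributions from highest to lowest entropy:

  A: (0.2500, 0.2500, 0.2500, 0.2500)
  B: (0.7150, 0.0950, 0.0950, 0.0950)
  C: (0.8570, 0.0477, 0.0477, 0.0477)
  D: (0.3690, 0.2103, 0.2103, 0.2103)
A > D > B > C

Key insight: Entropy is maximized by uniform distributions and minimized by concentrated distributions.

Entropies:
  H(A) = 2.0000 bits
  H(B) = 1.3139 bits
  H(C) = 0.8187 bits
  H(D) = 1.9500 bits

Ranking: A > D > B > C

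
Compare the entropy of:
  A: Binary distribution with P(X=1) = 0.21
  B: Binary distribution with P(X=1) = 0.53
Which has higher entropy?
B

For binary distributions, entropy is maximized at p=0.5 and decreases as p moves toward 0 or 1.

H(A) = H(0.21) = 0.7415 bits
H(B) = H(0.53) = 0.9974 bits

Distribution B (p=0.53) is closer to uniform (p=0.5), so it has higher entropy.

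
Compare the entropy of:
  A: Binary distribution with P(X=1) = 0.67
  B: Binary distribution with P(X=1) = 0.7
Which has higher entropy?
A

For binary distributions, entropy is maximized at p=0.5 and decreases as p moves toward 0 or 1.

H(A) = H(0.67) = 0.9149 bits
H(B) = H(0.7) = 0.8813 bits

Distribution A (p=0.67) is closer to uniform (p=0.5), so it has higher entropy.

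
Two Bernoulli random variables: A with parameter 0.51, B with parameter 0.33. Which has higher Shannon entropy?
A

For binary distributions, entropy is maximized at p=0.5 and decreases as p moves toward 0 or 1.

H(A) = H(0.51) = 0.9997 bits
H(B) = H(0.33) = 0.9149 bits

Distribution A (p=0.51) is closer to uniform (p=0.5), so it has higher entropy.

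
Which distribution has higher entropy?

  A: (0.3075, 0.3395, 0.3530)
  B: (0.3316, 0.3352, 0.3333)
B

Both distributions are close to uniform, making this a harder comparison.

H(A) = 1.5826 bits
H(B) = 1.5849 bits

The distribution closer to uniform has higher entropy.
Answer: B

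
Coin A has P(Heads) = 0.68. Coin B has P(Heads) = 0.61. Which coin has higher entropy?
B

For binary distributions, entropy is maximized at p=0.5 and decreases as p moves toward 0 or 1.

H(A) = H(0.68) = 0.9044 bits
H(B) = H(0.61) = 0.9648 bits

Distribution B (p=0.61) is closer to uniform (p=0.5), so it has higher entropy.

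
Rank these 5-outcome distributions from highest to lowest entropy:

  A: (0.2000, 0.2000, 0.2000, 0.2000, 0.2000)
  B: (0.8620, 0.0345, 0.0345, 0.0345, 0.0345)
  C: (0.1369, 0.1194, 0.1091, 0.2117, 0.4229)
A > C > B

Key insight: Entropy is maximized by uniform distributions and minimized by concentrated distributions.

- Uniform distributions have maximum entropy log₂(5) = 2.3219 bits
- The more "peaked" or concentrated a distribution, the lower its entropy

Entropies:
  H(A) = 2.3219 bits
  H(B) = 0.8550 bits
  H(C) = 2.1068 bits

Ranking: A > C > B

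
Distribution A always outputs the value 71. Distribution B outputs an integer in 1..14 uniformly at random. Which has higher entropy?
B

A is deterministic, so H(A) = 0. B is uniform over 14 outcomes, so H(B) = log₂(14) = 3.807 bits. Any distribution with genuine randomness has higher entropy than a deterministic one.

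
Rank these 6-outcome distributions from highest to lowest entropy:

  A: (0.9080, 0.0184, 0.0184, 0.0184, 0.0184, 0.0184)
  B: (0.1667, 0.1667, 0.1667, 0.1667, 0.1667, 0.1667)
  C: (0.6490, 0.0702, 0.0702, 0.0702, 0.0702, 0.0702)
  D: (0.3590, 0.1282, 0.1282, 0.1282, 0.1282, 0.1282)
B > D > C > A

Key insight: Entropy is maximized by uniform distributions and minimized by concentrated distributions.

Entropies:
  H(A) = 0.6567 bits
  H(B) = 2.5850 bits
  H(C) = 1.7500 bits
  H(D) = 2.4302 bits

Ranking: B > D > C > A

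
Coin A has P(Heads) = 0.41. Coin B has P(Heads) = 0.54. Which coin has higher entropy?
B

For binary distributions, entropy is maximized at p=0.5 and decreases as p moves toward 0 or 1.

H(A) = H(0.41) = 0.9765 bits
H(B) = H(0.54) = 0.9954 bits

Distribution B (p=0.54) is closer to uniform (p=0.5), so it has higher entropy.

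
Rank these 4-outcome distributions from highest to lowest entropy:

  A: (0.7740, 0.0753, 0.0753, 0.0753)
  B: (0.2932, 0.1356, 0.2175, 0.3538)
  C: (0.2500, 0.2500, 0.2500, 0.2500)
C > B > A

Key insight: Entropy is maximized by uniform distributions and minimized by concentrated distributions.

- Uniform distributions have maximum entropy log₂(4) = 2.0000 bits
- The more "peaked" or concentrated a distribution, the lower its entropy

Entropies:
  H(A) = 1.1292 bits
  H(B) = 1.9188 bits
  H(C) = 2.0000 bits

Ranking: C > B > A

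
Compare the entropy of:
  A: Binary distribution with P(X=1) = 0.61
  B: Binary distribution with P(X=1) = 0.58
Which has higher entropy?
B

For binary distributions, entropy is maximized at p=0.5 and decreases as p moves toward 0 or 1.

H(A) = H(0.61) = 0.9648 bits
H(B) = H(0.58) = 0.9815 bits

Distribution B (p=0.58) is closer to uniform (p=0.5), so it has higher entropy.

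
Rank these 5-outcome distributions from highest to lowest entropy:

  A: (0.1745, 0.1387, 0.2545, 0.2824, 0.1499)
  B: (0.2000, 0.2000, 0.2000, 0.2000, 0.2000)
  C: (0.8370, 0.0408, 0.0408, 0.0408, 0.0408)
B > A > C

Key insight: Entropy is maximized by uniform distributions and minimized by concentrated distributions.

- Uniform distributions have maximum entropy log₂(5) = 2.3219 bits
- The more "peaked" or concentrated a distribution, the lower its entropy

Entropies:
  H(A) = 2.2628 bits
  H(B) = 2.3219 bits
  H(C) = 0.9674 bits

Ranking: B > A > C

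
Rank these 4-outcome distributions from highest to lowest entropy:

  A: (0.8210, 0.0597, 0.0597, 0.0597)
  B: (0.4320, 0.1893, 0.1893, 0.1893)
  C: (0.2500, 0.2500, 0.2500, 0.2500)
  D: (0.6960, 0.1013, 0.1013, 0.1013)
C > B > D > A

Key insight: Entropy is maximized by uniform distributions and minimized by concentrated distributions.

Entropies:
  H(A) = 0.9616 bits
  H(B) = 1.8869 bits
  H(C) = 2.0000 bits
  H(D) = 1.3680 bits

Ranking: C > B > D > A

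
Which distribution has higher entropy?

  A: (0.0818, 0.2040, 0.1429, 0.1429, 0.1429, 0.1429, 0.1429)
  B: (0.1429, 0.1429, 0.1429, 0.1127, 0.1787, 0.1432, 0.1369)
B

Both distributions are close to uniform, making this a harder comparison.

H(A) = 2.7684 bits
H(B) = 2.7962 bits

The distribution closer to uniform has higher entropy.
Answer: B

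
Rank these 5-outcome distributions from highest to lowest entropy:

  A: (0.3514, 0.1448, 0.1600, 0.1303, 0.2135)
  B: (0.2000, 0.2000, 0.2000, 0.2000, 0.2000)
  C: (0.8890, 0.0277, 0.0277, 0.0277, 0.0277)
B > A > C

Key insight: Entropy is maximized by uniform distributions and minimized by concentrated distributions.

- Uniform distributions have maximum entropy log₂(5) = 2.3219 bits
- The more "peaked" or concentrated a distribution, the lower its entropy

Entropies:
  H(A) = 2.2155 bits
  H(B) = 2.3219 bits
  H(C) = 0.7249 bits

Ranking: B > A > C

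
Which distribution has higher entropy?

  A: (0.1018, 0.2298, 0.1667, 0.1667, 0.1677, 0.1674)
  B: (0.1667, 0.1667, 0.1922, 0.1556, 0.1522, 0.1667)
B

Both distributions are close to uniform, making this a harder comparison.

H(A) = 2.5484 bits
H(B) = 2.5808 bits

The distribution closer to uniform has higher entropy.
Answer: B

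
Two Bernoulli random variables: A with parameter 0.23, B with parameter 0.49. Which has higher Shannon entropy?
B

For binary distributions, entropy is maximized at p=0.5 and decreases as p moves toward 0 or 1.

H(A) = H(0.23) = 0.7780 bits
H(B) = H(0.49) = 0.9997 bits

Distribution B (p=0.49) is closer to uniform (p=0.5), so it has higher entropy.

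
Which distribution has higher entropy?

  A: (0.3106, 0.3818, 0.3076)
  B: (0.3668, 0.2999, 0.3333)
B

Both distributions are close to uniform, making this a harder comparison.

H(A) = 1.5775 bits
H(B) = 1.5801 bits

The distribution closer to uniform has higher entropy.
Answer: B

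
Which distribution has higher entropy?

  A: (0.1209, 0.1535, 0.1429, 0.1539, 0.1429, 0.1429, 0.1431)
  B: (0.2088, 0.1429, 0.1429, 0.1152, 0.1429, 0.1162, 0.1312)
A

Both distributions are close to uniform, making this a harder comparison.

H(A) = 2.8036 bits
H(B) = 2.7795 bits

The distribution closer to uniform has higher entropy.
Answer: A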